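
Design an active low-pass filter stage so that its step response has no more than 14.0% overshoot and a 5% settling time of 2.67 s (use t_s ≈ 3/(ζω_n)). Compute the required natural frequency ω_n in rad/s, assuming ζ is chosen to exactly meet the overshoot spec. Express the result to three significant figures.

ω_n ≈ 2.12 rad/s

Inverting the overshoot relation: ζ = |ln 0.140|/√(π² + ln²0.140) = 0.531.
From t_s ≈ 3/(ζω_n): ω_n = 3/(ζ·t_s) = 3/(0.531·2.67) = 2.12 rad/s.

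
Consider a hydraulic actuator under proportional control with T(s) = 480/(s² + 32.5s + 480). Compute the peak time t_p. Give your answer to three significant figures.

t_p ≈ 0.214 s

Matching coefficients with s² + 2ζω_n s + ω_n² gives ω_n² = 480 ⇒ ω_n = 21.9 rad/s, and ζ = 32.5/(2ω_n) = 0.742.
The damped frequency ω_d = ω_n√(1−ζ²) = 14.7 rad/s. Then t_p = π/ω_d = 0.214 s.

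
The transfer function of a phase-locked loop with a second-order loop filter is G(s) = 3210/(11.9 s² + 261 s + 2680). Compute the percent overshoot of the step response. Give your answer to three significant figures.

Dividing through by 11.9: denominator becomes s² + 21.93 s + 225.2.
So ω_n = √225.2 = 15.0 rad/s and ζ = 21.93/(2·15.0) = 0.731.
%OS = 100 e^{−πζ/√(1−ζ²)} with ζ = 0.731 gives 3.46%.

%OS ≈ 3.46%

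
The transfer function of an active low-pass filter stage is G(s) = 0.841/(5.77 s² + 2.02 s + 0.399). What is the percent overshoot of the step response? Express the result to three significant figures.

Dividing through by 5.77: denominator becomes s² + 0.3501 s + 0.06915.
So ω_n = √0.06915 = 0.263 rad/s and ζ = 0.3501/(2·0.263) = 0.666.
%OS = 100·exp(−πζ/√(1−ζ²)) = 6.07%.

%OS ≈ 6.07%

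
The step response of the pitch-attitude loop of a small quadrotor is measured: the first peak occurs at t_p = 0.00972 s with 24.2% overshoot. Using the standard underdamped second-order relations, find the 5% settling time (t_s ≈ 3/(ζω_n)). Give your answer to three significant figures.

t_s ≈ 0.0206 s

From the overshoot, ζ = −ln(OS)/√(π²+ln²(OS)) = 0.412.
From t_p = π/ω_d, ω_d = π/0.00972 = 323 rad/s, so ω_n = ω_d/√(1−ζ²) = 355 rad/s.
t_s ≈ 3/(ζω_n) = 3/(0.412·355) = 0.0206 s.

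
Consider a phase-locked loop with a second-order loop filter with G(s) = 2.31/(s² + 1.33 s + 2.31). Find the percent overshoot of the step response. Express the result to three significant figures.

%OS ≈ 21.7%

Matching coefficients with s² + 2ζω_n s + ω_n² gives ω_n² = 2.31 ⇒ ω_n = 1.52 rad/s, and ζ = 1.33/(2ω_n) = 0.438.
%OS = 100 e^{−πζ/√(1−ζ²)} with ζ = 0.438 gives 21.7%.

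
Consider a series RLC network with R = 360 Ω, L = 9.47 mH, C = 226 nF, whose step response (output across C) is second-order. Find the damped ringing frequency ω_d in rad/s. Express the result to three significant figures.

ω_d ≈ 10300 rad/s

For a series RLC circuit (capacitor voltage as output), ω_n = 1/√(LC) = 1/√(9.47 mH · 226 nF) = 21600 rad/s.
ζ = (R/2)·√(C/L) = (360/2)·√(226 nF/9.47 mH) = 0.879.
The damped frequency ω_d = ω_n√(1−ζ²) = 10300 rad/s.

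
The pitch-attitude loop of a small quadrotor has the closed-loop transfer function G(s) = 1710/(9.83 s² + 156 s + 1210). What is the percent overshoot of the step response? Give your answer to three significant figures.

%OS ≈ 4.02%

Dividing through by 9.83: denominator becomes s² + 15.87 s + 123.1.
So ω_n = √123.1 = 11.1 rad/s and ζ = 15.87/(2·11.1) = 0.715.
Overshoot: exp(−π·0.715/√(1−0.715²)) = 0.0402, i.e. 4.02%.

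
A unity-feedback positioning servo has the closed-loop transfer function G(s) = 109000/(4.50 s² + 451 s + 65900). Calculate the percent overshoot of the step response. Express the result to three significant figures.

%OS ≈ 23.9%

Dividing through by 4.50: denominator becomes s² + 100.2 s + 14640.
So ω_n = √14640 = 121 rad/s and ζ = 100.2/(2·121) = 0.414.
Overshoot: exp(−π·0.414/√(1−0.414²)) = 0.239, i.e. 23.9%.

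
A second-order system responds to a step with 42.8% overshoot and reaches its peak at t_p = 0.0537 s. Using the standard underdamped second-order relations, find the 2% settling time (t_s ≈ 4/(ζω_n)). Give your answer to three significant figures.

t_s ≈ 0.253 s

The overshoot fixes ζ = −ln(OS)/√(π²+ln²(OS)) = 0.261.
From t_p = π/ω_d, ω_d = π/0.0537 = 58.5 rad/s, so ω_n = ω_d/√(1−ζ²) = 60.6 rad/s.
t_s ≈ 4/(ζω_n) = 4/(0.261·60.6) = 0.253 s.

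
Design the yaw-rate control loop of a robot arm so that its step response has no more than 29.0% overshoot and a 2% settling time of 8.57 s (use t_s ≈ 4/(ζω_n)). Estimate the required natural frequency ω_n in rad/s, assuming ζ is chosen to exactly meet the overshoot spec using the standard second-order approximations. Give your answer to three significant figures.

From %OS = 100·exp(−πζ/√(1−ζ²)), invert to get ζ = −ln(OS)/√(π² + ln²(OS)) with OS = 0.290.
−ln 0.290 = 1.238, so ζ = 1.238/√(π² + 1.532) = 0.367.
From t_s ≈ 4/(ζω_n): ω_n = 4/(ζ·t_s) = 4/(0.367·8.57) = 1.27 rad/s.

ω_n ≈ 1.27 rad/s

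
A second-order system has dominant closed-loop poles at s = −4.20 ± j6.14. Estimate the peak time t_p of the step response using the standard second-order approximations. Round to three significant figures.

t_p = π/ω_d with ω_d = 6.14 (the imaginary part), so t_p = 0.512 s.

t_p ≈ 0.512 s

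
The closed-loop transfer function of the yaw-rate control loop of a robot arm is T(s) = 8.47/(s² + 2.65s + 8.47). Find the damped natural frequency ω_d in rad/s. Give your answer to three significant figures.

ω_d ≈ 2.59 rad/s

ω_n = √8.47 = 2.91 rad/s; ζ = 2.65/(2·2.91) = 0.455.
The damped frequency ω_d = ω_n√(1−ζ²) = 2.59 rad/s.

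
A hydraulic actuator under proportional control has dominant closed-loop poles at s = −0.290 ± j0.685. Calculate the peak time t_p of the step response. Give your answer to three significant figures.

t_p = π/ω_d with ω_d = 0.685 (the imaginary part), so t_p = 4.59 s.

t_p ≈ 4.59 s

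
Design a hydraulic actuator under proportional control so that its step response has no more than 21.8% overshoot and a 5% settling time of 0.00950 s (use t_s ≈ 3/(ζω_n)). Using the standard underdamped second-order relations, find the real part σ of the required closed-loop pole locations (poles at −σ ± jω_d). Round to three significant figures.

σ ≈ 316

The settling-time spec alone fixes σ = ζω_n = 3/t_s = 3/0.00950 = 316.
(Overshoot then fixes ζ = 0.436 and hence ω_d = σ·√(1−ζ²)/ζ = 651 rad/s.)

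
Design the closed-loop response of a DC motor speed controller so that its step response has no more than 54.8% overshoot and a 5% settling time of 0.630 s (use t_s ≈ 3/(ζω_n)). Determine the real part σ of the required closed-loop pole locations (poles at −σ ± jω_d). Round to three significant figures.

The settling-time spec alone fixes σ = ζω_n = 3/t_s = 3/0.630 = 4.76.
(Overshoot then fixes ζ = 0.188 and hence ω_d = σ·√(1−ζ²)/ζ = 24.9 rad/s.)

σ ≈ 4.76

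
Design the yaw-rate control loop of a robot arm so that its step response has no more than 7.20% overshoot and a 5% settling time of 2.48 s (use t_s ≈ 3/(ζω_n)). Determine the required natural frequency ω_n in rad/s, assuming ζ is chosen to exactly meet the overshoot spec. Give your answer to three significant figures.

From %OS = 100·exp(−πζ/√(1−ζ²)), invert to get ζ = −ln(OS)/√(π² + ln²(OS)) with OS = 0.0720.
−ln 0.0720 = 2.631, so ζ = 2.631/√(π² + 6.923) = 0.642.
Then ω_n = 3/(ζ t_s) = 3/(0.642 × 2.48) = 1.88 rad/s.

ω_n ≈ 1.88 rad/s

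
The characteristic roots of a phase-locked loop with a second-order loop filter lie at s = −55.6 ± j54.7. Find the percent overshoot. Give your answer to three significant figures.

%OS ≈ 4.10%

With σ = 55.6, ω_d = 54.7: ω_n = √(σ²+ω_d²) = 78.0 rad/s, ζ = σ/ω_n = 0.713.
%OS = 100·exp(−πζ/√(1−ζ²)) = 4.10%.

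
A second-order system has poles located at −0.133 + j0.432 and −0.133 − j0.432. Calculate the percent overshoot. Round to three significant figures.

%OS ≈ 38.0%

|pole| = ω_n = √(0.133² + 0.432²) = 0.452 rad/s; ζ = cos θ = σ/ω_n = 0.294.
Overshoot: exp(−π·0.294/√(1−0.294²)) = 0.380, i.e. 38.0%.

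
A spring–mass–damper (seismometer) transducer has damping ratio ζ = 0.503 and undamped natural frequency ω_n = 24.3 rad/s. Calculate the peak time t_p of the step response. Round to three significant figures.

The damped frequency is ω_d = ω_n√(1−ζ²) = 24.3·√(1−0.253) = 21.0 rad/s.
Peak time t_p = π/ω_d = π/21.0 = 0.150 s.

t_p ≈ 0.150 s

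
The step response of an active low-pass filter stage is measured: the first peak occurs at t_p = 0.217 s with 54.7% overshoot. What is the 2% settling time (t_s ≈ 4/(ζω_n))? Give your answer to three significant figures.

t_s ≈ 1.44 s

The overshoot fixes ζ = −ln(OS)/√(π²+ln²(OS)) = 0.189.
From t_p = π/ω_d, ω_d = π/0.217 = 14.5 rad/s, so ω_n = ω_d/√(1−ζ²) = 14.7 rad/s.
t_s ≈ 4/(ζω_n) = 4/(0.189·14.7) = 1.44 s.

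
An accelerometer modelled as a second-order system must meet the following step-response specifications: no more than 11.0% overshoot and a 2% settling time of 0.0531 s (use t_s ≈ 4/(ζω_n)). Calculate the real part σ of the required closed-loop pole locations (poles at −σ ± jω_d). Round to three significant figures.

The settling-time spec alone fixes σ = ζω_n = 4/t_s = 4/0.0531 = 75.3.
(Overshoot then fixes ζ = 0.575 and hence ω_d = σ·√(1−ζ²)/ζ = 107 rad/s.)

σ ≈ 75.3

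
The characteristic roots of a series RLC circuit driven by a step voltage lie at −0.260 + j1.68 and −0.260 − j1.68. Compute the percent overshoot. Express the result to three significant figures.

With σ = 0.260, ω_d = 1.68: ω_n = √(σ²+ω_d²) = 1.70 rad/s, ζ = σ/ω_n = 0.153.
Overshoot: exp(−π·0.153/√(1−0.153²)) = 0.615, i.e. 61.5%.

%OS ≈ 61.5%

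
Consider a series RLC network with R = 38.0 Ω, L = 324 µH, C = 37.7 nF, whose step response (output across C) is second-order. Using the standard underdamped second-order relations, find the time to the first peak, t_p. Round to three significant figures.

For a series RLC circuit (capacitor voltage as output), ω_n = 1/√(LC) = 1/√(324 µH · 37.7 nF) = 286000 rad/s.
ζ = (R/2)·√(C/L) = (38.0/2)·√(37.7 nF/324 µH) = 0.205.
ω_d = 286000·√(1 − 0.205²) = 280000 rad/s. t_p = π/ω_d = 0.0000112 s.

t_p ≈ 0.0000112 s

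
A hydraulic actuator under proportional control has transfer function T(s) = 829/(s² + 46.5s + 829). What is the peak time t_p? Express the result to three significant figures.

Matching coefficients with s² + 2ζω_n s + ω_n² gives ω_n² = 829 ⇒ ω_n = 28.8 rad/s, and ζ = 46.5/(2ω_n) = 0.808.
ω_d = ω_n√(1−ζ²) = 17.0 rad/s. Then t_p = π/ω_d = 0.185 s.

t_p ≈ 0.185 s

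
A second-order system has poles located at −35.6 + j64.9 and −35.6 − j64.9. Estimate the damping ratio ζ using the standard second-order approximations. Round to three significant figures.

With σ = 35.6, ω_d = 64.9: ω_n = √(σ²+ω_d²) = 74.0 rad/s, ζ = σ/ω_n = 0.481.

ζ ≈ 0.481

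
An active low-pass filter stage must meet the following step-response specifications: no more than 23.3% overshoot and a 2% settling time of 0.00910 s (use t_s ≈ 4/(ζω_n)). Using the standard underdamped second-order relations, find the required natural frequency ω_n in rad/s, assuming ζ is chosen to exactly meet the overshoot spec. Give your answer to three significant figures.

Inverting the overshoot relation: ζ = |ln 0.233|/√(π² + ln²0.233) = 0.421.
Then ω_n = 4/(ζ t_s) = 4/(0.421 × 0.00910) = 1040 rad/s.

ω_n ≈ 1040 rad/s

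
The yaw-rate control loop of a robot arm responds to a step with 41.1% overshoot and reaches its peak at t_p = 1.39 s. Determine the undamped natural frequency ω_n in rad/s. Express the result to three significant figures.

From the overshoot, ζ = −ln(OS)/√(π²+ln²(OS)) = 0.272.
t_p = π/ω_d ⇒ ω_d = 2.26 rad/s; then ω_n = ω_d/√(1−ζ²) = 2.35 rad/s.

ω_n ≈ 2.35 rad/s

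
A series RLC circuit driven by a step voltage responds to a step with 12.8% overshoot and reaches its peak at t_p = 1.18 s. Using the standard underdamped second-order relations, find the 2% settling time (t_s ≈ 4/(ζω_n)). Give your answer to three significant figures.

From the overshoot, ζ = −ln(OS)/√(π²+ln²(OS)) = 0.548.
t_p = π/ω_d ⇒ ω_d = 2.66 rad/s; then ω_n = ω_d/√(1−ζ²) = 3.18 rad/s.
t_s ≈ 4/(ζω_n) = 4/(0.548·3.18) = 2.30 s.

t_s ≈ 2.30 s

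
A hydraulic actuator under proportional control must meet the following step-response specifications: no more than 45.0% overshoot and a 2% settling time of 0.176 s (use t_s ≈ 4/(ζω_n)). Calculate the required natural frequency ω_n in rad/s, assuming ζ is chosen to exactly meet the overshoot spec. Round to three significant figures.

ω_n ≈ 92.3 rad/s

From %OS = 100·exp(−πζ/√(1−ζ²)), invert to get ζ = −ln(OS)/√(π² + ln²(OS)) with OS = 0.450.
−ln 0.450 = 0.7985, so ζ = 0.7985/√(π² + 0.6376) = 0.246.
Then ω_n = 4/(ζ t_s) = 4/(0.246 × 0.176) = 92.3 rad/s.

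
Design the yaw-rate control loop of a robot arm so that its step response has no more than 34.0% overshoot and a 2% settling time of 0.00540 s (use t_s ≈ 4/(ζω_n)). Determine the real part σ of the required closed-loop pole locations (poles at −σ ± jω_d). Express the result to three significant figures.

The settling-time spec alone fixes σ = ζω_n = 4/t_s = 4/0.00540 = 741.
(Overshoot then fixes ζ = 0.325 and hence ω_d = σ·√(1−ζ²)/ζ = 2160 rad/s.)

σ ≈ 741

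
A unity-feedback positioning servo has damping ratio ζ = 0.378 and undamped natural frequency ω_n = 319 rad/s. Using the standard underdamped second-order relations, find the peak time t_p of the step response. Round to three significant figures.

The damped frequency is ω_d = ω_n√(1−ζ²) = 319·√(1−0.143) = 295 rad/s.
Peak time t_p = π/ω_d = π/295 = 0.0106 s.

t_p ≈ 0.0106 s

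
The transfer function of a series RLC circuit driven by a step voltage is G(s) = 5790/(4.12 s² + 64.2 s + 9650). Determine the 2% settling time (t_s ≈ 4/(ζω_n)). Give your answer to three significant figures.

t_s ≈ 0.513 s

Dividing through by 4.12: denominator becomes s² + 15.58 s + 2342.
So ω_n = √2342 = 48.4 rad/s and ζ = 15.58/(2·48.4) = 0.161.
t_s ≈ 4/(ζω_n) = 0.513 s.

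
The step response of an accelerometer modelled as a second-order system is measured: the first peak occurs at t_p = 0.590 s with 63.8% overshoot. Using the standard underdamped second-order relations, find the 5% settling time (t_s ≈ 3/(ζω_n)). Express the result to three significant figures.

t_s ≈ 3.94 s

ζ from %OS: ζ = |ln 0.638|/√(π²+ln²0.638) = 0.142.
From t_p = π/ω_d, ω_d = π/0.590 = 5.32 rad/s, so ω_n = ω_d/√(1−ζ²) = 5.38 rad/s.
t_s ≈ 3/(ζω_n) = 3/(0.142·5.38) = 3.94 s.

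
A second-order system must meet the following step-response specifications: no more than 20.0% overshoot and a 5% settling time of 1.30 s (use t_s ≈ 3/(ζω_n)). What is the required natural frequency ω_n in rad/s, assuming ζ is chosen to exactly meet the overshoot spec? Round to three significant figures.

ω_n ≈ 5.06 rad/s

ζ = −ln(OS)/√(π² + (ln OS)²). With OS = 0.200, ln OS = −1.609 and ζ = 1.609/3.530 = 0.456.
Then ω_n = 3/(ζ t_s) = 3/(0.456 × 1.30) = 5.06 rad/s.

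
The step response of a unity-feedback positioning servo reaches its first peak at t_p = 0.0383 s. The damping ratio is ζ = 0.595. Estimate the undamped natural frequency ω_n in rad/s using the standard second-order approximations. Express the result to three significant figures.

Peak time t_p = π/ω_d, so ω_d = π/t_p = π/0.0383 = 82.0 rad/s.
ω_n = ω_d/√(1−ζ²) = 82.0/√0.646 = 102 rad/s.

ω_n ≈ 102 rad/s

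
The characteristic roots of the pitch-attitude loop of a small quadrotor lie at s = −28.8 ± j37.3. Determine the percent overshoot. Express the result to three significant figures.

With σ = 28.8, ω_d = 37.3: ω_n = √(σ²+ω_d²) = 47.1 rad/s, ζ = σ/ω_n = 0.611.
%OS = 100·exp(−πζ/√(1−ζ²)) = 8.84%.

%OS ≈ 8.84%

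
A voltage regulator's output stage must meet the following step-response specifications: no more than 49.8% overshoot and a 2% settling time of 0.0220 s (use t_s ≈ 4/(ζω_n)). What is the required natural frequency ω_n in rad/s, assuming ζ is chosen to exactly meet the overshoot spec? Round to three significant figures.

ω_n ≈ 839 rad/s

ζ = −ln(OS)/√(π² + (ln OS)²). With OS = 0.498, ln OS = −0.6972 and ζ = 0.6972/3.218 = 0.217.
From t_s ≈ 4/(ζω_n): ω_n = 4/(ζ·t_s) = 4/(0.217·0.0220) = 839 rad/s.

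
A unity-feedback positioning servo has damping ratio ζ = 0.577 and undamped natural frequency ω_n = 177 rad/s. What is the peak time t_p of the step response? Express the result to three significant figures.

The damped frequency is ω_d = ω_n√(1−ζ²) = 177·√(1−0.333) = 145 rad/s.
Peak time t_p = π/ω_d = π/145 = 0.0217 s.

t_p ≈ 0.0217 s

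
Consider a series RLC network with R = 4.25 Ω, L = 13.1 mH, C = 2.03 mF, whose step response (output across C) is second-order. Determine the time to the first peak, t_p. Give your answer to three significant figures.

For a series RLC circuit (capacitor voltage as output), ω_n = 1/√(LC) = 1/√(13.1 mH · 2.03 mF) = 194 rad/s.
ζ = (R/2)·√(C/L) = (4.25/2)·√(2.03 mF/13.1 mH) = 0.837.
ω_d = ω_n√(1−ζ²) = 106 rad/s. t_p = π/ω_d = 0.0296 s.

t_p ≈ 0.0296 s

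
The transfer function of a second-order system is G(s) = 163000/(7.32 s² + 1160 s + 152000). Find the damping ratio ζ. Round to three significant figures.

Dividing through by 7.32: denominator becomes s² + 158.5 s + 20770.
So ω_n = √20770 = 144 rad/s and ζ = 158.5/(2·144) = 0.550.

ζ ≈ 0.550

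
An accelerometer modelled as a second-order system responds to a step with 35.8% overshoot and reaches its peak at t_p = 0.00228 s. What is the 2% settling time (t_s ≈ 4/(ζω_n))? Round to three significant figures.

The overshoot fixes ζ = −ln(OS)/√(π²+ln²(OS)) = 0.311.
t_p = π/ω_d ⇒ ω_d = 1380 rad/s; then ω_n = ω_d/√(1−ζ²) = 1450 rad/s.
t_s ≈ 4/(ζω_n) = 4/(0.311·1450) = 0.00888 s.

t_s ≈ 0.00888 s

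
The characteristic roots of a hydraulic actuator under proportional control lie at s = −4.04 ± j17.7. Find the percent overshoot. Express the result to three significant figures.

|pole| = ω_n = √(4.04² + 17.7²) = 18.2 rad/s; ζ = cos θ = σ/ω_n = 0.223.
Overshoot: exp(−π·0.223/√(1−0.223²)) = 0.488, i.e. 48.8%.

%OS ≈ 48.8%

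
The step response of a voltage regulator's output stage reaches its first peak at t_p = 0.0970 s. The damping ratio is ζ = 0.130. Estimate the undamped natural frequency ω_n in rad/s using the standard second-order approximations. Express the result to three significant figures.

ω_n ≈ 32.7 rad/s

Peak time t_p = π/ω_d, so ω_d = π/t_p = π/0.0970 = 32.4 rad/s.
ω_n = ω_d/√(1−ζ²) = 32.4/√0.983 = 32.7 rad/s.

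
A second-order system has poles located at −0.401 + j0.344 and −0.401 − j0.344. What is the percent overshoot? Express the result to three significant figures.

|pole| = ω_n = √(0.401² + 0.344²) = 0.528 rad/s; ζ = cos θ = σ/ω_n = 0.759.
Overshoot: exp(−π·0.759/√(1−0.759²)) = 0.0257, i.e. 2.57%.

%OS ≈ 2.57%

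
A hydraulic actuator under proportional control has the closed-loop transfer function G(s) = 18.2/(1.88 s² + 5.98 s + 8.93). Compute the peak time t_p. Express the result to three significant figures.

Dividing through by 1.88: denominator becomes s² + 3.181 s + 4.750.
So ω_n = √4.750 = 2.18 rad/s and ζ = 3.181/(2·2.18) = 0.730.
The damped frequency ω_d = ω_n√(1−ζ²) = 1.49 rad/s. t_p = π/ω_d = 2.11 s.

t_p ≈ 2.11 s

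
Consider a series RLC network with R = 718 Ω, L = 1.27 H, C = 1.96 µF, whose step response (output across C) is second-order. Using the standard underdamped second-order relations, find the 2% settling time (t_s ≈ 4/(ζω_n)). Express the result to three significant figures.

For a series RLC circuit (capacitor voltage as output), ω_n = 1/√(LC) = 1/√(1.27 H · 1.96 µF) = 634 rad/s.
ζ = (R/2)·√(C/L) = (718/2)·√(1.96 µF/1.27 H) = 0.446.
t_s ≈ 4/(ζω_n) = 0.0142 s.

t_s ≈ 0.0142 s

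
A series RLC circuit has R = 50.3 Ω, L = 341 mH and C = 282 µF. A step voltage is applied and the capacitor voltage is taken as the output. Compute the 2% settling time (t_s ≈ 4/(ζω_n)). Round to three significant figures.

t_s ≈ 0.0542 s

For a series RLC circuit (capacitor voltage as output), ω_n = 1/√(LC) = 1/√(341 mH · 282 µF) = 102 rad/s.
ζ = (R/2)·√(C/L) = (50.3/2)·√(282 µF/341 mH) = 0.723.
t_s ≈ 4/(ζω_n) = 0.0542 s.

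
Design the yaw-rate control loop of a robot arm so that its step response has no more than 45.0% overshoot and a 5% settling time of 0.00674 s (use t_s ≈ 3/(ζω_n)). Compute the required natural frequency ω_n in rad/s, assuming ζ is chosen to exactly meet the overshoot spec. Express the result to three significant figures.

ω_n ≈ 1810 rad/s

ζ = −ln(OS)/√(π² + (ln OS)²). With OS = 0.450, ln OS = −0.7985 and ζ = 0.7985/3.241 = 0.246.
Then ω_n = 3/(ζ t_s) = 3/(0.246 × 0.00674) = 1810 rad/s.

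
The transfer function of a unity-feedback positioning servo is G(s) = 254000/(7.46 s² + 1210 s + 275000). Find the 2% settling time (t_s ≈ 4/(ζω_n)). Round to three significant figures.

Dividing through by 7.46: denominator becomes s² + 162.2 s + 36860.
So ω_n = √36860 = 192 rad/s and ζ = 162.2/(2·192) = 0.422.
t_s ≈ 4/(ζω_n) = 0.0493 s.

t_s ≈ 0.0493 s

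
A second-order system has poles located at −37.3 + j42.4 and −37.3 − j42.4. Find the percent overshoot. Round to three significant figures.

The poles are at −σ ± jω_d with σ = 37.3 and ω_d = 42.4, so ω_n = √(σ²+ω_d²) = 56.5 rad/s and ζ = σ/ω_n = 0.661.
Overshoot: exp(−π·0.661/√(1−0.661²)) = 0.0631, i.e. 6.31%.

%OS ≈ 6.31%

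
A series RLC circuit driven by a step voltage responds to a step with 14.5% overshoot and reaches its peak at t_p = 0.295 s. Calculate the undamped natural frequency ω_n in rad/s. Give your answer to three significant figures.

ω_n ≈ 12.5 rad/s

From the overshoot, ζ = −ln(OS)/√(π²+ln²(OS)) = 0.524.
t_p = π/ω_d ⇒ ω_d = 10.6 rad/s; then ω_n = ω_d/√(1−ζ²) = 12.5 rad/s.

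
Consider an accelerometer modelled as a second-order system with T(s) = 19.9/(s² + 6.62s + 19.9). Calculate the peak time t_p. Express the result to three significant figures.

t_p ≈ 1.05 s

ω_n = √19.9 = 4.46 rad/s; ζ = 6.62/(2·4.46) = 0.742.
ω_d = 4.46·√(1 − 0.742²) = 2.99 rad/s. Then t_p = π/ω_d = 1.05 s.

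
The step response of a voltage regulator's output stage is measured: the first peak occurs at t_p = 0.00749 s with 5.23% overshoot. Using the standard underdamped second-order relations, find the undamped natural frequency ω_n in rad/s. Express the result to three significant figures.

The overshoot fixes ζ = −ln(OS)/√(π²+ln²(OS)) = 0.685.
t_p = π/ω_d ⇒ ω_d = 419 rad/s; then ω_n = ω_d/√(1−ζ²) = 575 rad/s.

ω_n ≈ 575 rad/s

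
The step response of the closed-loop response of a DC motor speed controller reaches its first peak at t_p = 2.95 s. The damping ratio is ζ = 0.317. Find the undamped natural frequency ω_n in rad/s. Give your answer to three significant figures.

ω_n ≈ 1.12 rad/s

Peak time t_p = π/ω_d, so ω_d = π/t_p = π/2.95 = 1.06 rad/s.
ω_n = ω_d/√(1−ζ²) = 1.06/√0.900 = 1.12 rad/s.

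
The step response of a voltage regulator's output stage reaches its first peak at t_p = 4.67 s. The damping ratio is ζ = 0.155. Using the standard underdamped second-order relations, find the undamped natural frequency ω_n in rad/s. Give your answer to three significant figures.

ω_n ≈ 0.681 rad/s

Peak time t_p = π/ω_d, so ω_d = π/t_p = π/4.67 = 0.673 rad/s.
ω_n = ω_d/√(1−ζ²) = 0.673/√0.976 = 0.681 rad/s.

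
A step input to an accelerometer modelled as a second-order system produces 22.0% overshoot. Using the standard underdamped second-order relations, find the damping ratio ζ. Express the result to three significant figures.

Inverting the overshoot relation: ζ = |ln 0.220|/√(π² + ln²0.220) = 0.434.

ζ ≈ 0.434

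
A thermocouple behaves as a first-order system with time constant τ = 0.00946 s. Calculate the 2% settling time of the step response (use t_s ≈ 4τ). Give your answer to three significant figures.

t_s ≈ 4τ = 0.0378 s.

t_s ≈ 0.0378 s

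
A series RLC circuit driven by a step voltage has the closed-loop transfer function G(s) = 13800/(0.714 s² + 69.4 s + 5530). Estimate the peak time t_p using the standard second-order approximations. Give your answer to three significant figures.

Dividing through by 0.714: denominator becomes s² + 97.20 s + 7745.
So ω_n = √7745 = 88.0 rad/s and ζ = 97.20/(2·88.0) = 0.552.
The damped frequency ω_d = ω_n√(1−ζ²) = 73.4 rad/s. t_p = π/ω_d = 0.0428 s.

t_p ≈ 0.0428 s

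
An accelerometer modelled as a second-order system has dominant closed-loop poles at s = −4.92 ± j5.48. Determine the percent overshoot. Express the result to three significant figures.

The poles are at −σ ± jω_d with σ = 4.92 and ω_d = 5.48, so ω_n = √(σ²+ω_d²) = 7.36 rad/s and ζ = σ/ω_n = 0.668.
Overshoot: exp(−π·0.668/√(1−0.668²)) = 0.0596, i.e. 5.96%.

%OS ≈ 5.96%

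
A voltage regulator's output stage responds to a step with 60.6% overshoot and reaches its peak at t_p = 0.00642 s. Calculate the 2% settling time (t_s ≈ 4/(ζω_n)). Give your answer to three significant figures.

From the overshoot, ζ = −ln(OS)/√(π²+ln²(OS)) = 0.157.
From t_p = π/ω_d, ω_d = π/0.00642 = 489 rad/s, so ω_n = ω_d/√(1−ζ²) = 496 rad/s.
t_s ≈ 4/(ζω_n) = 4/(0.157·496) = 0.0513 s.

t_s ≈ 0.0513 s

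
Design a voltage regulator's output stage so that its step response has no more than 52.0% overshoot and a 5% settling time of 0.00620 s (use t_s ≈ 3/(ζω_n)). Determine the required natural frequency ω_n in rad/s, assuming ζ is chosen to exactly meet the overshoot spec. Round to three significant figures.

Inverting the overshoot relation: ζ = |ln 0.520|/√(π² + ln²0.520) = 0.204.
Then ω_n = 3/(ζ t_s) = 3/(0.204 × 0.00620) = 2370 rad/s.

ω_n ≈ 2370 rad/s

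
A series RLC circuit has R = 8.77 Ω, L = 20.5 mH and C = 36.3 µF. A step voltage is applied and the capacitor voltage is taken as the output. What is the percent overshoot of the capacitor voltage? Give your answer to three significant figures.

%OS ≈ 55.4%

For a series RLC circuit (capacitor voltage as output), ω_n = 1/√(LC) = 1/√(20.5 mH · 36.3 µF) = 1160 rad/s.
ζ = (R/2)·√(C/L) = (8.77/2)·√(36.3 µF/20.5 mH) = 0.185.
%OS = 100·exp(−πζ/√(1−ζ²)) = 55.4%.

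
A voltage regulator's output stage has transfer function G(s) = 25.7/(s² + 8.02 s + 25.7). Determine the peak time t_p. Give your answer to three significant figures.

Comparing the denominator to s² + 2ζω_n s + ω_n²: ω_n = √25.7 = 5.07 rad/s, and 2ζω_n = 8.02 so ζ = 8.02/(2·5.07) = 0.791.
ω_d = ω_n√(1−ζ²) = 3.10 rad/s. Then t_p = π/ω_d = 1.01 s.

t_p ≈ 1.01 s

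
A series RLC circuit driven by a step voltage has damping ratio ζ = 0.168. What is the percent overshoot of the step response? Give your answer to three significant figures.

For an underdamped second-order system, %OS = 100·exp(−πζ/√(1−ζ²)).
πζ/√(1−ζ²) = π·0.168/√(1−0.0282) = 0.5354, so %OS = 100·e^(−0.5354) = 58.5%.

%OS ≈ 58.5%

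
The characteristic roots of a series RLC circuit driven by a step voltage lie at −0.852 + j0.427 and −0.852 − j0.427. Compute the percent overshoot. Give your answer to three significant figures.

|pole| = ω_n = √(0.852² + 0.427²) = 0.953 rad/s; ζ = cos θ = σ/ω_n = 0.894.
Overshoot: exp(−π·0.894/√(1−0.894²)) = 0.00190, i.e. 0.190%.

%OS ≈ 0.190%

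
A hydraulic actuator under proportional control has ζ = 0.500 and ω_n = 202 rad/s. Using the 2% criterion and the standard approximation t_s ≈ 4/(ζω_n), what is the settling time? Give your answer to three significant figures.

t_s ≈ 0.0396 s

t_s ≈ 4/(ζω_n) = 4/(0.500 × 202) = 0.0396 s.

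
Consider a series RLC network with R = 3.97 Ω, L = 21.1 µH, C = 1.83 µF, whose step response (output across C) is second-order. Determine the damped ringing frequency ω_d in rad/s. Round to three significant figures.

ω_d ≈ 131000 rad/s

For a series RLC circuit (capacitor voltage as output), ω_n = 1/√(LC) = 1/√(21.1 µH · 1.83 µF) = 161000 rad/s.
ζ = (R/2)·√(C/L) = (3.97/2)·√(1.83 µF/21.1 µH) = 0.585.
ω_d = 161000·√(1 − 0.585²) = 131000 rad/s.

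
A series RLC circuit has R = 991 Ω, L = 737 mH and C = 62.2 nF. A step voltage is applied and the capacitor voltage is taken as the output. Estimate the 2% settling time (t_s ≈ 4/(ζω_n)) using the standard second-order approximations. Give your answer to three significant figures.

t_s ≈ 0.00595 s

For a series RLC circuit (capacitor voltage as output), ω_n = 1/√(LC) = 1/√(737 mH · 62.2 nF) = 4670 rad/s.
ζ = (R/2)·√(C/L) = (991/2)·√(62.2 nF/737 mH) = 0.144.
t_s ≈ 4/(ζω_n) = 0.00595 s.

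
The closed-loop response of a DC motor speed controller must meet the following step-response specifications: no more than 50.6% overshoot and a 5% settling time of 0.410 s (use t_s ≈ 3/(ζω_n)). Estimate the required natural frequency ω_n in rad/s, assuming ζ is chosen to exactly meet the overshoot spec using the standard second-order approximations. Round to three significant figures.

ζ = −ln(OS)/√(π² + (ln OS)²). With OS = 0.506, ln OS = −0.6812 and ζ = 0.6812/3.215 = 0.212.
From t_s ≈ 3/(ζω_n): ω_n = 3/(ζ·t_s) = 3/(0.212·0.410) = 34.5 rad/s.

ω_n ≈ 34.5 rad/s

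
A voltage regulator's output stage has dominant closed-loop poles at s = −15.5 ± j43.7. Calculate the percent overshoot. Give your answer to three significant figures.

The poles are at −σ ± jω_d with σ = 15.5 and ω_d = 43.7, so ω_n = √(σ²+ω_d²) = 46.4 rad/s and ζ = σ/ω_n = 0.334.
%OS = 100 e^{−πζ/√(1−ζ²)} with ζ = 0.334 gives 32.8%.

%OS ≈ 32.8%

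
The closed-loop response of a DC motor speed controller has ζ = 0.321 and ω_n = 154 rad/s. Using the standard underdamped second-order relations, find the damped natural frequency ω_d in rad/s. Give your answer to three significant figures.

ω_d = ω_n√(1−ζ²) = 154·√0.897 = 146 rad/s.

ω_d ≈ 146 rad/s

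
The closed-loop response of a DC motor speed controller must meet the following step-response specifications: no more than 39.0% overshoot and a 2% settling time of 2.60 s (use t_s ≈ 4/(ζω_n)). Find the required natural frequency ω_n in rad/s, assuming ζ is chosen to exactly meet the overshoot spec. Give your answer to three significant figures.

Inverting the overshoot relation: ζ = |ln 0.390|/√(π² + ln²0.390) = 0.287.
Then ω_n = 4/(ζ t_s) = 4/(0.287 × 2.60) = 5.36 rad/s.

ω_n ≈ 5.36 rad/s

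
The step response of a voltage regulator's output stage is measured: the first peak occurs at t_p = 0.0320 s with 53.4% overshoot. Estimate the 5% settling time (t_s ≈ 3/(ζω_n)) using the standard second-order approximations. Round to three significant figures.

t_s ≈ 0.153 s

The overshoot fixes ζ = −ln(OS)/√(π²+ln²(OS)) = 0.196.
From t_p = π/ω_d, ω_d = π/0.0320 = 98.2 rad/s, so ω_n = ω_d/√(1−ζ²) = 100 rad/s.
t_s ≈ 3/(ζω_n) = 3/(0.196·100) = 0.153 s.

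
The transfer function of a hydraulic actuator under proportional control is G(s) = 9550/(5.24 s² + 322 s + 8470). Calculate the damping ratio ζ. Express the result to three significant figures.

Dividing through by 5.24: denominator becomes s² + 61.45 s + 1616.
So ω_n = √1616 = 40.2 rad/s and ζ = 61.45/(2·40.2) = 0.764.

ζ ≈ 0.764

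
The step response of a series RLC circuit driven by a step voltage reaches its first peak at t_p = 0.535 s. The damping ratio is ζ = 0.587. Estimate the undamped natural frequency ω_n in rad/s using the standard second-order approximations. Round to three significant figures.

Peak time t_p = π/ω_d, so ω_d = π/t_p = π/0.535 = 5.87 rad/s.
ω_n = ω_d/√(1−ζ²) = 5.87/√0.655 = 7.25 rad/s.

ω_n ≈ 7.25 rad/s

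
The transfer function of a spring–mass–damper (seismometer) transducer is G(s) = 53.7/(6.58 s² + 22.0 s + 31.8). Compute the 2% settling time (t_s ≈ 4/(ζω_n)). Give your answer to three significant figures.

t_s ≈ 2.39 s

Dividing through by 6.58: denominator becomes s² + 3.343 s + 4.833.
So ω_n = √4.833 = 2.20 rad/s and ζ = 3.343/(2·2.20) = 0.760.
t_s ≈ 4/(ζω_n) = 2.39 s.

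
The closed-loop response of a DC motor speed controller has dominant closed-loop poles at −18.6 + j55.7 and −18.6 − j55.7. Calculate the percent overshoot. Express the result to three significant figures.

|pole| = ω_n = √(18.6² + 55.7²) = 58.7 rad/s; ζ = cos θ = σ/ω_n = 0.317.
%OS = 100 e^{−πζ/√(1−ζ²)} with ζ = 0.317 gives 35.0%.

%OS ≈ 35.0%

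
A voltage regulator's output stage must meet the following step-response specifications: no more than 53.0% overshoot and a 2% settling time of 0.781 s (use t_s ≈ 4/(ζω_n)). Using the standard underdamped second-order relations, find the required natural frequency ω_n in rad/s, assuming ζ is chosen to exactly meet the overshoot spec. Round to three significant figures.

Inverting the overshoot relation: ζ = |ln 0.530|/√(π² + ln²0.530) = 0.198.
From t_s ≈ 4/(ζω_n): ω_n = 4/(ζ·t_s) = 4/(0.198·0.781) = 25.9 rad/s.

ω_n ≈ 25.9 rad/s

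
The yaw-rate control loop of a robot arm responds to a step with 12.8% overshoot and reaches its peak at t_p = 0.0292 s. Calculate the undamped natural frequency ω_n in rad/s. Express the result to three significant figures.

ω_n ≈ 129 rad/s

ζ from %OS: ζ = |ln 0.128|/√(π²+ln²0.128) = 0.548.
From t_p = π/ω_d, ω_d = π/0.0292 = 108 rad/s, so ω_n = ω_d/√(1−ζ²) = 129 rad/s.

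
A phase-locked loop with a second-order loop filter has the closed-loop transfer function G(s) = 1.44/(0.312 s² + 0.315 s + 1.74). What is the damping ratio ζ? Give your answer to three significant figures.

Dividing through by 0.312: denominator becomes s² + 1.010 s + 5.577.
So ω_n = √5.577 = 2.36 rad/s and ζ = 1.010/(2·2.36) = 0.214.

ζ ≈ 0.214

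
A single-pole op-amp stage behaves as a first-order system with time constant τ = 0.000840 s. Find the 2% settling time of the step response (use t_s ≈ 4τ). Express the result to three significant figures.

t_s ≈ 0.00336 s

t_s ≈ 4τ = 0.00336 s.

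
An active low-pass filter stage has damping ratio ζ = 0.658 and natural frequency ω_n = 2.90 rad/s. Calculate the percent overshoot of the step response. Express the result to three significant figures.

For an underdamped second-order system, %OS = 100·exp(−πζ/√(1−ζ²)).
πζ/√(1−ζ²) = π·0.658/√(1−0.433) = 2.745, so %OS = 100·e^(−2.745) = 6.42%.

%OS ≈ 6.42%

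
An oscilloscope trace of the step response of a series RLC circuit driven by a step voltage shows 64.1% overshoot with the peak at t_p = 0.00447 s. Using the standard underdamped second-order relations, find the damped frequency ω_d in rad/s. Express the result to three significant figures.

t_p = π/ω_d, so ω_d = π/0.00447 = 703 rad/s.

ω_d ≈ 703 rad/s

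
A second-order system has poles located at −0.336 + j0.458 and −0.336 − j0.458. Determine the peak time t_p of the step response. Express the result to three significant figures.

t_p = π/ω_d with ω_d = 0.458 (the imaginary part), so t_p = 6.86 s.

t_p ≈ 6.86 s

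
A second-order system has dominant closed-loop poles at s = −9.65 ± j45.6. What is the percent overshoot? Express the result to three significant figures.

|pole| = ω_n = √(9.65² + 45.6²) = 46.6 rad/s; ζ = cos θ = σ/ω_n = 0.207.
%OS = 100 e^{−πζ/√(1−ζ²)} with ζ = 0.207 gives 51.4%.

%OS ≈ 51.4%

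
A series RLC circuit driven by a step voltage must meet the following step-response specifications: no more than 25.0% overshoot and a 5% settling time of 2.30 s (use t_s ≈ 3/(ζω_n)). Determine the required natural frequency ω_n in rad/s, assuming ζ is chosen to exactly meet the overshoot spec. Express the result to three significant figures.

From %OS = 100·exp(−πζ/√(1−ζ²)), invert to get ζ = −ln(OS)/√(π² + ln²(OS)) with OS = 0.250.
−ln 0.250 = 1.386, so ζ = 1.386/√(π² + 1.922) = 0.404.
Then ω_n = 3/(ζ t_s) = 3/(0.404 × 2.30) = 3.23 rad/s.

ω_n ≈ 3.23 rad/s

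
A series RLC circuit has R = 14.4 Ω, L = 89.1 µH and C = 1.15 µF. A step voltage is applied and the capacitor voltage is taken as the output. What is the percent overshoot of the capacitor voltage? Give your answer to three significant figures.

%OS ≈ 1.15%

For a series RLC circuit (capacitor voltage as output), ω_n = 1/√(LC) = 1/√(89.1 µH · 1.15 µF) = 98800 rad/s.
ζ = (R/2)·√(C/L) = (14.4/2)·√(1.15 µF/89.1 µH) = 0.818.
%OS = 100·exp(−πζ/√(1−ζ²)) = 1.15%.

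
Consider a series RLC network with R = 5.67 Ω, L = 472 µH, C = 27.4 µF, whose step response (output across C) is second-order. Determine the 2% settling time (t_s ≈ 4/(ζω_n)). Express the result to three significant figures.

For a series RLC circuit (capacitor voltage as output), ω_n = 1/√(LC) = 1/√(472 µH · 27.4 µF) = 8790 rad/s.
ζ = (R/2)·√(C/L) = (5.67/2)·√(27.4 µF/472 µH) = 0.683.
t_s ≈ 4/(ζω_n) = 0.000666 s.

t_s ≈ 0.000666 s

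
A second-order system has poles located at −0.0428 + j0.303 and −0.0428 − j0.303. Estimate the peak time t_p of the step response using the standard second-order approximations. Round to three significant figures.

t_p = π/ω_d with ω_d = 0.303 (the imaginary part), so t_p = 10.4 s.

t_p ≈ 10.4 s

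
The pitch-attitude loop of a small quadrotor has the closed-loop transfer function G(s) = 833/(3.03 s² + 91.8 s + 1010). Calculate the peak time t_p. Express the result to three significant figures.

Dividing through by 3.03: denominator becomes s² + 30.30 s + 333.3.
So ω_n = √333.3 = 18.3 rad/s and ζ = 30.30/(2·18.3) = 0.830.
ω_d = 18.3·√(1 − 0.830²) = 10.2 rad/s. t_p = π/ω_d = 0.308 s.

t_p ≈ 0.308 s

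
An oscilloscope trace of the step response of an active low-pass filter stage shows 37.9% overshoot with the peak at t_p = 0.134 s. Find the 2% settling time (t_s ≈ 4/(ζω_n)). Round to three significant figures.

From the overshoot, ζ = −ln(OS)/√(π²+ln²(OS)) = 0.295.
From t_p = π/ω_d, ω_d = π/0.134 = 23.4 rad/s, so ω_n = ω_d/√(1−ζ²) = 24.5 rad/s.
t_s ≈ 4/(ζω_n) = 4/(0.295·24.5) = 0.552 s.

t_s ≈ 0.552 s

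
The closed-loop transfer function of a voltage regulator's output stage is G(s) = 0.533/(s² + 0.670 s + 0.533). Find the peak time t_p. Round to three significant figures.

t_p ≈ 4.84 s

Comparing the denominator to s² + 2ζω_n s + ω_n²: ω_n = √0.533 = 0.730 rad/s, and 2ζω_n = 0.670 so ζ = 0.670/(2·0.730) = 0.459.
ω_d = 0.730·√(1 − 0.459²) = 0.649 rad/s. Then t_p = π/ω_d = 4.84 s.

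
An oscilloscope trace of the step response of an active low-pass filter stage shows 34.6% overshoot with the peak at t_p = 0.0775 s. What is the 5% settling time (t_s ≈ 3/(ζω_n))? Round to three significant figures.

t_s ≈ 0.219 s

ζ from %OS: ζ = |ln 0.346|/√(π²+ln²0.346) = 0.320.
From t_p = π/ω_d, ω_d = π/0.0775 = 40.5 rad/s, so ω_n = ω_d/√(1−ζ²) = 42.8 rad/s.
t_s ≈ 3/(ζω_n) = 3/(0.320·42.8) = 0.219 s.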